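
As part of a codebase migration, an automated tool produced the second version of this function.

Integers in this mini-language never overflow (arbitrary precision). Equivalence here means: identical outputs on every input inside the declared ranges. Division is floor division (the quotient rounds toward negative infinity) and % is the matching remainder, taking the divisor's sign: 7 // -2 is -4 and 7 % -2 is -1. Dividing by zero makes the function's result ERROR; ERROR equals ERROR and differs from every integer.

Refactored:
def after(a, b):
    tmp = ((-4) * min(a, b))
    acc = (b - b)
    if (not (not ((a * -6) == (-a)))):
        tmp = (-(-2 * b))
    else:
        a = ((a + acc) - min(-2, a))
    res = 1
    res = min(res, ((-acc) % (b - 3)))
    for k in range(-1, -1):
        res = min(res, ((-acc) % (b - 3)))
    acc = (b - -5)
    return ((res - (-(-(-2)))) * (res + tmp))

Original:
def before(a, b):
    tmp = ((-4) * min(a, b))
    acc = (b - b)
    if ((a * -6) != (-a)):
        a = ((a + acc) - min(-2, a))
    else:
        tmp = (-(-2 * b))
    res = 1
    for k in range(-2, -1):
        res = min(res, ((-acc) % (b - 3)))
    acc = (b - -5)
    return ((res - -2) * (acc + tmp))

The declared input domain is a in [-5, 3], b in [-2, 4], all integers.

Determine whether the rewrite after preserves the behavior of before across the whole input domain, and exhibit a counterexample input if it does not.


On input a=-5, b=-2, before returns 46 while after returns 40.
verdict: not equivalent; witness: a=-5, b=-2


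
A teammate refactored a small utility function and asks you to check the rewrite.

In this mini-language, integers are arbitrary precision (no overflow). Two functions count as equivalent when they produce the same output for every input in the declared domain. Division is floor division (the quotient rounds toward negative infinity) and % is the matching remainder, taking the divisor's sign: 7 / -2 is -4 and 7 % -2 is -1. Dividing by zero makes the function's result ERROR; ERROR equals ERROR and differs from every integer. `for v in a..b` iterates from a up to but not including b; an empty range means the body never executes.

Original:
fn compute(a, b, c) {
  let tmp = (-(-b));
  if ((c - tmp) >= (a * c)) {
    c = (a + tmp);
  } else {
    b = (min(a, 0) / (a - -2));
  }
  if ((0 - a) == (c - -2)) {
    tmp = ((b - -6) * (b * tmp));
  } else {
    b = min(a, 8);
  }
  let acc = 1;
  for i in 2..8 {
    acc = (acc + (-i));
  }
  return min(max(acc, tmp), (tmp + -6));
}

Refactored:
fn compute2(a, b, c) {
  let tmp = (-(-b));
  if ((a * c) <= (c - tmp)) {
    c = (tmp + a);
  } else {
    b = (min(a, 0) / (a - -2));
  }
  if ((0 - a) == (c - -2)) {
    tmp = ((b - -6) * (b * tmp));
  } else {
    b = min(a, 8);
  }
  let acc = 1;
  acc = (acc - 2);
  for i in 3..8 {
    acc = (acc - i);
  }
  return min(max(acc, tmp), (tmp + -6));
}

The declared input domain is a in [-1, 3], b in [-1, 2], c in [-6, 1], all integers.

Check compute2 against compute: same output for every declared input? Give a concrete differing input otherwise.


Differences: comparison usage differs, and statement counts differ, and constant usage differs, and loop structure differs, and arithmetic usage differs — yet all 160 inputs agree.
verdict: equivalent


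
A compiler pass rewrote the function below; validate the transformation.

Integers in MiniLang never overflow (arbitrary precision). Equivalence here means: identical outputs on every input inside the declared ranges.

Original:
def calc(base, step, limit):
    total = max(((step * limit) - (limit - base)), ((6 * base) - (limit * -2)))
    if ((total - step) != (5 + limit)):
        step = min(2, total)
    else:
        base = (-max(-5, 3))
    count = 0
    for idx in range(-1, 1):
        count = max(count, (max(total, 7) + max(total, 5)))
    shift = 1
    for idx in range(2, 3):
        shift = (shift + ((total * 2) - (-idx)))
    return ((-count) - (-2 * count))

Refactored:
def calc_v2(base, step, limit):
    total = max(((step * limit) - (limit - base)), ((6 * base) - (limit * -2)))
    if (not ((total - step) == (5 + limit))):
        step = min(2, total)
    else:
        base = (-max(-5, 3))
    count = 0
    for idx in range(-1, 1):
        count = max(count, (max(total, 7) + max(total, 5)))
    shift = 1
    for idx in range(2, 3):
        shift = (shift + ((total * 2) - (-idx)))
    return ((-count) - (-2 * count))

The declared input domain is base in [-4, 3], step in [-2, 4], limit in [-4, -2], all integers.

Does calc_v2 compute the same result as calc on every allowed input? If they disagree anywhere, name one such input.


Differences: boolean connective usage differs; comparison usage differs — yet all 168 inputs agree.
verdict: equivalent


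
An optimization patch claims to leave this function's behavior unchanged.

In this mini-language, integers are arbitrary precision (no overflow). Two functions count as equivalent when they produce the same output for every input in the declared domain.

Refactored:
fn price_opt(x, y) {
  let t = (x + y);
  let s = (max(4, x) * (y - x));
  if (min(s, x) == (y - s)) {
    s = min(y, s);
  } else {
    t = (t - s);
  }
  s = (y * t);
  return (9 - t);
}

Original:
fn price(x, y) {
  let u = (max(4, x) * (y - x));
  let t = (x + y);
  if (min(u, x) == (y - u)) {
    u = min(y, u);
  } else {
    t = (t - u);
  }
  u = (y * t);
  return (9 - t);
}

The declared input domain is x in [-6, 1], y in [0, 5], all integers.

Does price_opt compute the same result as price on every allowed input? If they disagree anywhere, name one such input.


Comparing the listings, the differences include: local variable names differ.
One worked example (x=-3, y=4) — price: u becomes 28; next t becomes 1; next (min(u, x) == (y - u)) evaluates to false; next t becomes -27; next u becomes -108; next final value 36; price_opt: t becomes 1; next s becomes 28; next (min(s, x) == (y - s)) evaluates to false; next t becomes -27; next s becomes -108; next final value 36; agreement on 36.
Checked all 48 inputs in the declared domain: the outputs agree on every one.
verdict: equivalent


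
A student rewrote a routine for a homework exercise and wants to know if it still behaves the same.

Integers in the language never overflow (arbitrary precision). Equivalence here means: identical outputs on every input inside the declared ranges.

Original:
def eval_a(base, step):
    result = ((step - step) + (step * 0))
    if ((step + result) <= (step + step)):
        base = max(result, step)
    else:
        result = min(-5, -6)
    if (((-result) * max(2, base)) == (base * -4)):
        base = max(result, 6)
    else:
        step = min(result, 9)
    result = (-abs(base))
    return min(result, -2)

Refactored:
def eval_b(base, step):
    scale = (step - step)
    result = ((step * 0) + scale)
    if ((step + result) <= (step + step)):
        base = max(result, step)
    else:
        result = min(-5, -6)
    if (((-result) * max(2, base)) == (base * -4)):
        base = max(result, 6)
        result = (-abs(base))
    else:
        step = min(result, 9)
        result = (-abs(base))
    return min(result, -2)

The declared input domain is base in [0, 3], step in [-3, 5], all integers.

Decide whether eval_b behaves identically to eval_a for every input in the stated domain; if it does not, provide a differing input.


The two are interchangeable: local variable names differ, plus statement counts differ, plus min/max/abs usage differs, and every declared input agrees.
One worked example (base=2, step=2) — eval_a: result = 0; ((step + result) <= (step + step)) -> true; base = 2; (((-result) * max(2, base)) == (base * -4)) -> false; step = 0; result = -2; return -2; eval_b: scale = 0; result = 0; ((step + result) <= (step + step)) -> true; base = 2; (((-result) * max(2, base)) == (base * -4)) -> false; step = 0; result = -2; return -2; agreement on -2.
Every one of the 36 inputs gives matching results.
verdict: equivalent


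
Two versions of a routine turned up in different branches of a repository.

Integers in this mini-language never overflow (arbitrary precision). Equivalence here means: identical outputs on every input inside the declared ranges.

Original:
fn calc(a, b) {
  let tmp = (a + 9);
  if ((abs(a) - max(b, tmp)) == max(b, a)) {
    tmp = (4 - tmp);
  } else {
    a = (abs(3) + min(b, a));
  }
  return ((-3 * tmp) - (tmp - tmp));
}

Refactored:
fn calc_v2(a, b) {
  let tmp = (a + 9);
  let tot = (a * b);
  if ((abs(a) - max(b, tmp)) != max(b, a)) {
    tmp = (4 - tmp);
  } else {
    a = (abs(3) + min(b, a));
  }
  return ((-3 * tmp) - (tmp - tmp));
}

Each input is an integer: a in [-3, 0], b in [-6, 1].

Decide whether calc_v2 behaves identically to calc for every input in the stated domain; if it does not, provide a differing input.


Run the pair on a=-3, b=-6.
calc: tmp becomes 6; next ((abs(a) - max(b, tmp)) == max(b, a)) evaluates to true; next tmp becomes -2; next final value 6
calc_v2: tmp becomes 6; next tot becomes 18; next ((abs(a) - max(b, tmp)) != max(b, a)) evaluates to false; next a becomes -3; next final value -18
6 and -18 differ, so these are not the same function on this domain.
verdict: not equivalent; witness: a=-3, b=-6


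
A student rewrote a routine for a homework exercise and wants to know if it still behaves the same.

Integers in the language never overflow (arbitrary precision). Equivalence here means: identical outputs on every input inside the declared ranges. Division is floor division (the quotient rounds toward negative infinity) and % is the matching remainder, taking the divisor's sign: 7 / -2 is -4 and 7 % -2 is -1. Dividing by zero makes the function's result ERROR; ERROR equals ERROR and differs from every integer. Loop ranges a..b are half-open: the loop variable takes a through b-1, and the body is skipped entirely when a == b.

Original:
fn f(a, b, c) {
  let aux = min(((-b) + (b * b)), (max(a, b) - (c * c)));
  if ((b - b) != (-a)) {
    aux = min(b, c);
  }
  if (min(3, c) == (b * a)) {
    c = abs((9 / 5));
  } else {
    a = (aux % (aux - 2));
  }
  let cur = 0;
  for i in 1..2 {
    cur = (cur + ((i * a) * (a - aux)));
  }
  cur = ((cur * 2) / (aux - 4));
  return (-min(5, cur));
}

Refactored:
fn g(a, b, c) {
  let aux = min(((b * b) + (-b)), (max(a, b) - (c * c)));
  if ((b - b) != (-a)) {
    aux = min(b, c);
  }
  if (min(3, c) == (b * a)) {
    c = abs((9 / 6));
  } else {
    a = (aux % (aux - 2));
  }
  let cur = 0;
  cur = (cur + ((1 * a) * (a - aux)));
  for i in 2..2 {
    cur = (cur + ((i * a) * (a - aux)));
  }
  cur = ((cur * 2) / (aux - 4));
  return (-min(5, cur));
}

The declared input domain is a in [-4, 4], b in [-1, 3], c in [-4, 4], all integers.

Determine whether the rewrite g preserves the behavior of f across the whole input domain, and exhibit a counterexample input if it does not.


Equivalent. Although `5` became `6`, no input in the stated domain can expose it.
Across all 405 domain points the two functions coincide.
Tracing a=2, b=1, c=1: f: aux := 0 | ((b - b) != (-a)): true | aux := 1 | (min(3, c) == (b * a)): false | a := 0 | cur := 0 | iter i=1: | cur := 0 | cur := 0 | result 0 | g: aux := 0 | ((b - b) != (-a)): true | aux := 1 | (min(3, c) == (b * a)): false | a := 0 | cur := 0 | cur := 0 | loop over i: empty range | cur := 0 | result 0 — matching result 0.
verdict: equivalent


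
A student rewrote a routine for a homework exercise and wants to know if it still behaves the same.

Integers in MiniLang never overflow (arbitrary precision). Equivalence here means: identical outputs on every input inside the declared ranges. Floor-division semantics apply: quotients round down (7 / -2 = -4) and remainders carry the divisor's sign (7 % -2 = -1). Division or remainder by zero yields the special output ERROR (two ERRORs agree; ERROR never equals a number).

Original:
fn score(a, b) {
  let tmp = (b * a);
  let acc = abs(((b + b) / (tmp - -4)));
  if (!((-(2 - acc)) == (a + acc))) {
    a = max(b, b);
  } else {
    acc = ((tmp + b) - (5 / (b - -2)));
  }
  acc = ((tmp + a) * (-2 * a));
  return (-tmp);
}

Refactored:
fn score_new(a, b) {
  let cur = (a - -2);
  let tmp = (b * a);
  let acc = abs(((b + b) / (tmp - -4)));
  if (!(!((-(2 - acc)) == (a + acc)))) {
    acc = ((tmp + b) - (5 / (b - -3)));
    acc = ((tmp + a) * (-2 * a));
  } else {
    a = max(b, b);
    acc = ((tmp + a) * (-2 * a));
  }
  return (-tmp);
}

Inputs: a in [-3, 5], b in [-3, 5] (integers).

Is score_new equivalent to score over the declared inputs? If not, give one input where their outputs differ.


On input a=-2, b=-3, score returns -6 while score_new returns ERROR.
verdict: not equivalent; witness: a=-2, b=-3


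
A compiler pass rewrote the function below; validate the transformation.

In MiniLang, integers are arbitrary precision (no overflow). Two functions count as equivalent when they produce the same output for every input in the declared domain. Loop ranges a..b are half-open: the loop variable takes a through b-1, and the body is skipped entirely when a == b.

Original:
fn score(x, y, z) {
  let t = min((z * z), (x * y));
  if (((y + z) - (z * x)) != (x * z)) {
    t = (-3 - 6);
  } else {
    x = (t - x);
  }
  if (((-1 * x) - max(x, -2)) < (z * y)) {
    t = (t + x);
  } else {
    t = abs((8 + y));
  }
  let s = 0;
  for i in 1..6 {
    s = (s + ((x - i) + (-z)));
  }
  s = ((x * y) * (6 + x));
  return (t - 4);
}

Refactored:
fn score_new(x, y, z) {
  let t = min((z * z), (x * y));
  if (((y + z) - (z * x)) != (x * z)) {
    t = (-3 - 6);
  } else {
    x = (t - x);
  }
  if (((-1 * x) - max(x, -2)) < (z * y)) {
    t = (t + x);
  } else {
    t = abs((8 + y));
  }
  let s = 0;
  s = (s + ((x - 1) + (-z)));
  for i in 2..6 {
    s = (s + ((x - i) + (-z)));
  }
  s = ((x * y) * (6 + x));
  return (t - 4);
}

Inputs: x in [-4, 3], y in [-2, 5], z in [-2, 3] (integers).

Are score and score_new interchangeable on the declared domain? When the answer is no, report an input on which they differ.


Changes here: arithmetic usage differs, loop structure differs, statement counts differ, constant usage differs; the full 384-point sweep finds no disagreement.
verdict: equivalent


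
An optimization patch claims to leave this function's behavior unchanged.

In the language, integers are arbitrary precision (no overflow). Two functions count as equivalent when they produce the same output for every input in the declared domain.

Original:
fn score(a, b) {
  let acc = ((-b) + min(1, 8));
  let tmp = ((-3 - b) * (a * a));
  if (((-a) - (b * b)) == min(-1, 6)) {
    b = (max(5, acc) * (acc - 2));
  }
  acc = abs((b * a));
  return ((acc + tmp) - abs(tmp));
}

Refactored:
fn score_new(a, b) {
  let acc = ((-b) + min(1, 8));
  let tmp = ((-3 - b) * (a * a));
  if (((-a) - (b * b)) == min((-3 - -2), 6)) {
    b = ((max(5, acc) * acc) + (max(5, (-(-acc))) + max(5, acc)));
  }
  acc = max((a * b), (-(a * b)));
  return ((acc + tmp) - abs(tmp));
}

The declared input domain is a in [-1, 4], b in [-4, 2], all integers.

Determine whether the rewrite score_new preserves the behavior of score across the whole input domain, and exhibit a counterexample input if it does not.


Consider the input a=1, b=0.
score: acc=1, then tmp=-3, then (((-a) - (b * b)) == min(-1, 6)) is true, then b=-5, then acc=5, then returns -1
score_new: acc=1, then tmp=-3, then (((-a) - (b * b)) == min((-3 - -2), 6)) is true, then b=15, then acc=15, then returns 9
-1 vs 9 — the two versions disagree here.
verdict: not equivalent; witness: a=1, b=0


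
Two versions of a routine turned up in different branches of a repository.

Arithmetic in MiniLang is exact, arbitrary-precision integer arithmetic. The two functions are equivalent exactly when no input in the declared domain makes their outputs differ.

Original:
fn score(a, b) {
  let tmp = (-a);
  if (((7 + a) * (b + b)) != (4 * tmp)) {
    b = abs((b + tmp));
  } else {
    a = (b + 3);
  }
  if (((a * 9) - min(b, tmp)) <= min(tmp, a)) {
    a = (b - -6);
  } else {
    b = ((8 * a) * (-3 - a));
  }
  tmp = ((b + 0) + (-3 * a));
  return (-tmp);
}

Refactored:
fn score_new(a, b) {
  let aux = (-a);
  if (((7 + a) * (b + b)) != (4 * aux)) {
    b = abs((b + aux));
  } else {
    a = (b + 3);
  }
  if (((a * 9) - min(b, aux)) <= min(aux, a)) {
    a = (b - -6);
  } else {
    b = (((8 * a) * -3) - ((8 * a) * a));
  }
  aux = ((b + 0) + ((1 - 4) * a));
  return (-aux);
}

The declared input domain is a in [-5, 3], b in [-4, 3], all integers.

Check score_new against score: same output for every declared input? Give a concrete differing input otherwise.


The two are interchangeable: arithmetic usage differs, local variable names differ, constant usage differs, and every declared input agrees.
Spot check at a=-1, b=0 — score: tmp=1, then (((7 + a) * (b + b)) != (4 * tmp)) is true, then b=1, then (((a * 9) - min(b, tmp)) <= min(tmp, a)) is true, then a=7, then tmp=-20, then returns 20. score_new: aux=1, then (((7 + a) * (b + b)) != (4 * aux)) is true, then b=1, then (((a * 9) - min(b, aux)) <= min(aux, a)) is true, then a=7, then aux=-20, then returns 20. Both give 20.
Across all 72 domain points the two functions coincide.
verdict: equivalent


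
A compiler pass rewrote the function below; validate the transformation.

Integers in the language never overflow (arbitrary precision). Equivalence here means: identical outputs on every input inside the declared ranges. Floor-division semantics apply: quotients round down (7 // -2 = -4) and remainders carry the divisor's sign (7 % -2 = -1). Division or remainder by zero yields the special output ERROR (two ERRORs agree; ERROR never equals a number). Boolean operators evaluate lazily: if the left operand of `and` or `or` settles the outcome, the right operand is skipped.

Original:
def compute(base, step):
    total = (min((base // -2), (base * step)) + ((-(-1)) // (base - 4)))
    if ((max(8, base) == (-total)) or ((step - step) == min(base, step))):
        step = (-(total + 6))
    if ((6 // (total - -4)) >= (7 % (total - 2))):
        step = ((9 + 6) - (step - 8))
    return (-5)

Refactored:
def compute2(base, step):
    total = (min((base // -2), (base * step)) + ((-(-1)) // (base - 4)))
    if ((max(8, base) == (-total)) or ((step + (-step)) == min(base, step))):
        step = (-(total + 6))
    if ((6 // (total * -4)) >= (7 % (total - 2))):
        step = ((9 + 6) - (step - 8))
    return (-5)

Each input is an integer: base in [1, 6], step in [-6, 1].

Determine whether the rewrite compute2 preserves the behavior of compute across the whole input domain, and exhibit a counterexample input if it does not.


At base=1, step=-3: compute gives ERROR, compute2 gives -5.
verdict: not equivalent; witness: base=1, step=-3


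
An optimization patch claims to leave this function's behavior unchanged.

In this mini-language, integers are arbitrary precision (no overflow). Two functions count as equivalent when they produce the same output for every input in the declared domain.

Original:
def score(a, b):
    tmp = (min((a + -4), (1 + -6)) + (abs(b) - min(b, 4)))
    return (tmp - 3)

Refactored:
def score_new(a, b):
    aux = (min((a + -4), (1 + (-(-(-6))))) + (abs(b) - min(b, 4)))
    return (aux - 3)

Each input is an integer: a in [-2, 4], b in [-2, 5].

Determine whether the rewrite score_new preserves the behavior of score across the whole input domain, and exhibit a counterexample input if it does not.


Behavior is preserved: although local variable names differ, the outputs never diverge.
One worked example (a=1, b=4) — score: tmp := -5 | result -8; score_new: aux := -5 | result -8; agreement on -8.
Every one of the 56 inputs gives matching results.
verdict: equivalent


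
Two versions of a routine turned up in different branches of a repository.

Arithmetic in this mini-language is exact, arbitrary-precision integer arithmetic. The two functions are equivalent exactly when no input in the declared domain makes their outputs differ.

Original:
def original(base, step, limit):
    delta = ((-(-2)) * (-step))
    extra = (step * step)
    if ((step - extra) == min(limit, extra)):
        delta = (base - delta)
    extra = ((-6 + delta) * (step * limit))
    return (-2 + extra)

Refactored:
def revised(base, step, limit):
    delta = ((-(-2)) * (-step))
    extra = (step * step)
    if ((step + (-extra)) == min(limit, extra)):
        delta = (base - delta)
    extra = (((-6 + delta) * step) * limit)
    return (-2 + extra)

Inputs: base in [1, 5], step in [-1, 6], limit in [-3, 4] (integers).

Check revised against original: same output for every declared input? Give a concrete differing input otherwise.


Behavior is preserved: although arithmetic usage differs, the outputs never diverge.
Spot check at base=2, step=0, limit=-2 — original: delta = 0; extra = 0; ((step - extra) == min(limit, extra)) -> false; extra = 0; return -2. revised: delta = 0; extra = 0; ((step + (-extra)) == min(limit, extra)) -> false; extra = 0; return -2. Both give -2.
Checked all 320 inputs in the declared domain: the outputs agree on every one.
verdict: equivalent


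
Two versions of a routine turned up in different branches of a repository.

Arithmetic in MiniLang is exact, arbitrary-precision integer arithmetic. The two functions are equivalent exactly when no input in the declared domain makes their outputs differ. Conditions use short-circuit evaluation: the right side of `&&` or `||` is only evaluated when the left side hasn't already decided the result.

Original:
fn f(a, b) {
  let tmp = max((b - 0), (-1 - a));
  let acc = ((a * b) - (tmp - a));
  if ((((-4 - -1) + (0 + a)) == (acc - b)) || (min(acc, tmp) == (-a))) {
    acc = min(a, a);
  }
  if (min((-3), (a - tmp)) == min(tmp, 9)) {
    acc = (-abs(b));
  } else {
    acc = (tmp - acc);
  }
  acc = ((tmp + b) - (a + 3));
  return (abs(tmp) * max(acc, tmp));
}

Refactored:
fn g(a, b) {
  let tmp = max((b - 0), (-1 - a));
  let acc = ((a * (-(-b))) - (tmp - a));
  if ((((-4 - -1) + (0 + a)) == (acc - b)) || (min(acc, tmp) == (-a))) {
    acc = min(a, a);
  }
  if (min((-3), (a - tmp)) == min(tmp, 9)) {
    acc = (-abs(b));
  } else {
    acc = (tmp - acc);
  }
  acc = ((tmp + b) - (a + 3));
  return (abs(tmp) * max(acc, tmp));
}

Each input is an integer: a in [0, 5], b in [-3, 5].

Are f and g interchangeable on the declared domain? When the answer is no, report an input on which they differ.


Reading the diff, among the changes: same computation, different form.
Tracing a=0, b=1: f: tmp := 1 | acc := -1 | ((((-4 - -1) + (0 + a)) == (acc - b)) || (min(acc, tmp) == (-a))): false | (min((-3), (a - tmp)) == min(tmp, 9)): false | acc := 2 | acc := -1 | result 1 | g: tmp := 1 | acc := -1 | ((((-4 - -1) + (0 + a)) == (acc - b)) || (min(acc, tmp) == (-a))): false | (min((-3), (a - tmp)) == min(tmp, 9)): false | acc := 2 | acc := -1 | result 1 — matching result 1.
An exhaustive pass over the 54 declared inputs shows identical outputs.
verdict: equivalent


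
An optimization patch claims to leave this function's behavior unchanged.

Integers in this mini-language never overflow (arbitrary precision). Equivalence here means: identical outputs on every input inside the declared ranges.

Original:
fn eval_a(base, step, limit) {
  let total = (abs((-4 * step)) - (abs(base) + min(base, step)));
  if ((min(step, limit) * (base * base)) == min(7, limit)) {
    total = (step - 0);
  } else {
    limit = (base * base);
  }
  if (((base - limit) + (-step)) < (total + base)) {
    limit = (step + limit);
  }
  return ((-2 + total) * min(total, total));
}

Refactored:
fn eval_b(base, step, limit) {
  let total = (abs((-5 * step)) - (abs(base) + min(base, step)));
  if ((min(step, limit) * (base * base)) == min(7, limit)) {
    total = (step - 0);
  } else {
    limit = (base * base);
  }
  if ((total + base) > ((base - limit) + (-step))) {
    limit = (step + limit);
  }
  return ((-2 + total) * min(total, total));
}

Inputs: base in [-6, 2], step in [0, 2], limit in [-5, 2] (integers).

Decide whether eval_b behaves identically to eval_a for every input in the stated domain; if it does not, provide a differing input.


These are not equivalent — on base=-6, step=1, limit=-5 the outputs split (8 vs 15).
eval_a: total = 4; ((min(step, limit) * (base * base)) == min(7, limit)) -> false; limit = 36; (((base - limit) + (-step)) < (total + base)) -> true; limit = 37; return 8
eval_b: total = 5; ((min(step, limit) * (base * base)) == min(7, limit)) -> false; limit = 36; ((total + base) > ((base - limit) + (-step))) -> true; limit = 37; return 15
verdict: not equivalent; witness: base=-6, step=1, limit=-5


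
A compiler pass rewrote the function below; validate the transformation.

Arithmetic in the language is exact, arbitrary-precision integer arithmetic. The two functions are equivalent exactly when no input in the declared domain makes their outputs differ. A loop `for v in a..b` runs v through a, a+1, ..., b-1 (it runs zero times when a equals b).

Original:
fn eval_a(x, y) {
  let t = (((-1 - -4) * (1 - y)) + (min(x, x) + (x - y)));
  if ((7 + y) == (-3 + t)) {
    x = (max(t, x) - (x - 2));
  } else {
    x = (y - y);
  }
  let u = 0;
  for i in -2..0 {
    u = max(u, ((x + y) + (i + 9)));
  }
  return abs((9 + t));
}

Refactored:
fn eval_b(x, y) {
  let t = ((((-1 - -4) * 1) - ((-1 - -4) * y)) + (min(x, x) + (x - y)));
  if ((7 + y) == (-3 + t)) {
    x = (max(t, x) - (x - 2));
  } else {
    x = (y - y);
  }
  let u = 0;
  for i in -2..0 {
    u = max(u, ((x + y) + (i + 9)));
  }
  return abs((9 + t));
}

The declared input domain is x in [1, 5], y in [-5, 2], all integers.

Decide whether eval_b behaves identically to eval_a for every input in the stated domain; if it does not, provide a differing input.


The two versions differ — the changes include arithmetic usage differs, constant usage differs.
As a probe, take x=3, y=-3: eval_a runs t := 21 | ((7 + y) == (-3 + t)): false | x := 0 | u := 0 | iter i=-2: | u := 4 | iter i=-1: | u := 5 | result 30; eval_b runs t := 21 | ((7 + y) == (-3 + t)): false | x := 0 | u := 0 | iter i=-2: | u := 4 | iter i=-1: | u := 5 | result 30; both end at 30.
An exhaustive pass over the 40 declared inputs shows identical outputs.
verdict: equivalent


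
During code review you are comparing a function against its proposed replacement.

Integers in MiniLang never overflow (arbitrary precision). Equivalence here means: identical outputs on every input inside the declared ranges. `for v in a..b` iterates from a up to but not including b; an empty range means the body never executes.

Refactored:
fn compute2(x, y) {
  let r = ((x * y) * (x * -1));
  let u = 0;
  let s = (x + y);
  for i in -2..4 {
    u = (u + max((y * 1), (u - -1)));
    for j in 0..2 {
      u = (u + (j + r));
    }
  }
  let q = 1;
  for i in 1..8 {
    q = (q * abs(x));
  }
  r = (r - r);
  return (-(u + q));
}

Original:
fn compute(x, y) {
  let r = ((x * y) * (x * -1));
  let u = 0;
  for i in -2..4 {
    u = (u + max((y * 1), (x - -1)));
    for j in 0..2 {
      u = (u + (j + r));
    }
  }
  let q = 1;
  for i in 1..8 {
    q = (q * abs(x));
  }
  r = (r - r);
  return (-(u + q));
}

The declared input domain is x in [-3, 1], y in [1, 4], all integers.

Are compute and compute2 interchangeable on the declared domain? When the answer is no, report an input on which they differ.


Evaluate both at x=0, y=1.
compute: r = 0; u = 0; [i=-2]; u = 1; [j=0]; u = 1; [j=1]; u = 2; [i=-1]; u = 3; [j=0]; u = 3; [j=1]; u = 4; [i=0]; u = 5; [j=0]; u = 5; [j=1]; u = 6; [i=1]; u = 7; [j=0]; u = 7; [j=1]; u = 8; [i=2]; u = 9; [j=0]; u = 9; [j=1]; u = 10; [i=3]; u = 11; [j=0]; u = 11; [j=1]; u = 12; q = 1; [i=1]; q = 0; [i=2]; q = 0; [i=3]; q = 0; [i=4]; q = 0; [i=5]; q = 0; [i=6]; q = 0; [i=7]; q = 0; r = 0; return -12
compute2: r = 0; u = 0; s = 1; [i=-2]; u = 1; [j=0]; u = 1; [j=1]; u = 2; [i=-1]; u = 5; [j=0]; u = 5; [j=1]; u = 6; [i=0]; u = 13; [j=0]; u = 13; [j=1]; u = 14; [i=1]; u = 29; [j=0]; u = 29; [j=1]; u = 30; [i=2]; u = 61; [j=0]; u = 61; [j=1]; u = 62; [i=3]; u = 125; [j=0]; u = 125; [j=1]; u = 126; q = 1; [i=1]; q = 0; [i=2]; q = 0; [i=3]; q = 0; [i=4]; q = 0; [i=5]; q = 0; [i=6]; q = 0; [i=7]; q = 0; r = 0; return -126
-12 vs -126 — the two versions disagree here.
verdict: not equivalent; witness: x=0, y=1


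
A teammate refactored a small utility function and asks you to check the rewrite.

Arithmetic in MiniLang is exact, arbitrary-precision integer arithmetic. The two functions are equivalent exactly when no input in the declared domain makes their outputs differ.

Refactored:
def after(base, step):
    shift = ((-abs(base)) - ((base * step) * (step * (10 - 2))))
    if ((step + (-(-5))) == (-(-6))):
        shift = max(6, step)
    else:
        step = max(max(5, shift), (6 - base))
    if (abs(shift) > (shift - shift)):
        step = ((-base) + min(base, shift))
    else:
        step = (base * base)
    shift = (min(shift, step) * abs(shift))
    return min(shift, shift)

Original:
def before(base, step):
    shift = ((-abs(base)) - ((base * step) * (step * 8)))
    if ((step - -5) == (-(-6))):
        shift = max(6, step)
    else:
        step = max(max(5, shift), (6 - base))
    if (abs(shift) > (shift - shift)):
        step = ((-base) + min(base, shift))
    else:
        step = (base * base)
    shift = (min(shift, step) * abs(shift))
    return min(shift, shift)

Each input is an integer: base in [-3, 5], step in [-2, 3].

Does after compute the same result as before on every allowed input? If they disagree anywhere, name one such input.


Changes here: arithmetic usage differs, plus constant usage differs; the full 54-point sweep finds no disagreement.
verdict: equivalent


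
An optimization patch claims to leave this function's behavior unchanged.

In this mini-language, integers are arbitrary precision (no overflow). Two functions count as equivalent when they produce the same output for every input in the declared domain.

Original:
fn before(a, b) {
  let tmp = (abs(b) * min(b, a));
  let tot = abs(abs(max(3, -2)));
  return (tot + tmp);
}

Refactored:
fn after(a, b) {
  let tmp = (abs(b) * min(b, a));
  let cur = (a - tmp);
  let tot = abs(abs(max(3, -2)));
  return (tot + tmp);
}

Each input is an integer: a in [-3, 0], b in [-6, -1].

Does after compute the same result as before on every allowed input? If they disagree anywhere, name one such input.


Equivalent — the differences include statement counts differ, plus arithmetic usage differs, plus local variable names differ, yet no declared input distinguishes the two.
Spot check at a=-3, b=-4 — before: tmp=-16, then tot=3, then returns -13. after: tmp=-16, then cur=13, then tot=3, then returns -13. Both give -13.
An exhaustive pass over the 24 declared inputs shows identical outputs.
verdict: equivalent


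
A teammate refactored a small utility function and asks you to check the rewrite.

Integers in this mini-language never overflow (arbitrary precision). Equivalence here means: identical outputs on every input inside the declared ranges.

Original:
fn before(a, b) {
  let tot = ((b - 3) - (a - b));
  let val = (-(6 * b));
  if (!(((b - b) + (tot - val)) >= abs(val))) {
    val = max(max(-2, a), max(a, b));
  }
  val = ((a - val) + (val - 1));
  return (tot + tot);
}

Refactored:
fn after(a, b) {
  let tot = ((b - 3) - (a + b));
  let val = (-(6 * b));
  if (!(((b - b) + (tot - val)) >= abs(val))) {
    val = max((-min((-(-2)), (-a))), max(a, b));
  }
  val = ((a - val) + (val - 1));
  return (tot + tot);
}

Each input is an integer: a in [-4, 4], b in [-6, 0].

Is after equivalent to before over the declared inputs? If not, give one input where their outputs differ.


Try a=-4, b=-6.
before: tot = -11; val = 36; (!(((b - b) + (tot - val)) >= abs(val))) -> true; val = -2; val = -5; return -22
after: tot = 1; val = 36; (!(((b - b) + (tot - val)) >= abs(val))) -> true; val = -2; val = -5; return 2
-22 against 2: the behavior changed.
verdict: not equivalent; witness: a=-4, b=-6


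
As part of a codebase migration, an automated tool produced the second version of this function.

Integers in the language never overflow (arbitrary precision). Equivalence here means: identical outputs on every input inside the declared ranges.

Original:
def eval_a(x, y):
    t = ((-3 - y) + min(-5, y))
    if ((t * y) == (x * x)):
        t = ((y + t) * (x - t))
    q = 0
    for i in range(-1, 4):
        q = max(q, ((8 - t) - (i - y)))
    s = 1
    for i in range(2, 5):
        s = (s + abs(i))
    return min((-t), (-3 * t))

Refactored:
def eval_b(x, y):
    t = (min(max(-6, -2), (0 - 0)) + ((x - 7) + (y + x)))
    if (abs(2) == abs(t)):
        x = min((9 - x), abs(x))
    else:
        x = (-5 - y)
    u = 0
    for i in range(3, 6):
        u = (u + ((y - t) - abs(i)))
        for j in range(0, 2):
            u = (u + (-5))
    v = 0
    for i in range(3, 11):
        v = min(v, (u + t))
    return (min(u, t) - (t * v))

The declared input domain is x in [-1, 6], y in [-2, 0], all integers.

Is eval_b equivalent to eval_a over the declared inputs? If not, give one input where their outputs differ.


Evaluate both at x=-1, y=-2.
eval_a: t becomes -6; next ((t * y) == (x * x)) evaluates to false; next q becomes 0; next at i=-1:; next q becomes 13; next at i=0:; next q becomes 13; next at i=1:; next q becomes 13; next at i=2:; next q becomes 13; next at i=3:; next q becomes 13; next s becomes 1; next at i=2:; next s becomes 3; next at i=3:; next s becomes 6; next at i=4:; next s becomes 10; next final value 6
eval_b: t becomes -13; next (abs(2) == abs(t)) evaluates to false; next x becomes -3; next u becomes 0; next at i=3:; next u becomes 8; next at j=0:; next u becomes 3; next at j=1:; next u becomes -2; next at i=4:; next u becomes 5; next at j=0:; next u becomes 0; next at j=1:; next u becomes -5; next at i=5:; next u becomes 1; next at j=0:; next u becomes -4; next at j=1:; next u becomes -9; next v becomes 0; next at i=3:; next v becomes -22; next at i=4:; next v becomes -22; next at i=5:; next v becomes -22; next at i=6:; next v becomes -22; next at i=7:; next v becomes -22; next at i=8:; next v becomes -22; next at i=9:; next v becomes -22; next at i=10:; next v becomes -22; next final value -299
6 != -299, so the rewrite changes behavior.
verdict: not equivalent; witness: x=-1, y=-2


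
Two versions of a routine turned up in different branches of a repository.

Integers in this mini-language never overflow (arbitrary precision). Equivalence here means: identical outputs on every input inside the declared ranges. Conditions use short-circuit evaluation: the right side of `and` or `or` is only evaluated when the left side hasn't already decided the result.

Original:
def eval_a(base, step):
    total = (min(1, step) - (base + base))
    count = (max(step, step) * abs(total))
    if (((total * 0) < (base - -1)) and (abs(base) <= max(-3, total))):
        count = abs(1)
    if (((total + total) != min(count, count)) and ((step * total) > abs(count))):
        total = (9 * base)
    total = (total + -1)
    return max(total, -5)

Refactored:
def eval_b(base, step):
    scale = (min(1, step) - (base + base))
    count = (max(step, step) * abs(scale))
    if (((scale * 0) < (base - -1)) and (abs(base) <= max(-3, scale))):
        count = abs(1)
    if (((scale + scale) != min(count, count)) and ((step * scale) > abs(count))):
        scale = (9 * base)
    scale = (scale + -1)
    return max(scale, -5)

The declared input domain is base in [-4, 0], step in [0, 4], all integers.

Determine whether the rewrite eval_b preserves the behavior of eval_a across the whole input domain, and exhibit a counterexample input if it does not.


Comparing the listings, the differences include: local variable names differ.
Spot check at base=-3, step=3 — eval_a: total := 7 | count := 21 | (((total * 0) < (base - -1)) and (abs(base) <= max(-3, total))): false | (((total + total) != min(count, count)) and ((step * total) > abs(count))): false | total := 6 | result 6. eval_b: scale := 7 | count := 21 | (((scale * 0) < (base - -1)) and (abs(base) <= max(-3, scale))): false | (((scale + scale) != min(count, count)) and ((step * scale) > abs(count))): false | scale := 6 | result 6. Both give 6.
Across all 25 domain points the two functions coincide.
verdict: equivalent


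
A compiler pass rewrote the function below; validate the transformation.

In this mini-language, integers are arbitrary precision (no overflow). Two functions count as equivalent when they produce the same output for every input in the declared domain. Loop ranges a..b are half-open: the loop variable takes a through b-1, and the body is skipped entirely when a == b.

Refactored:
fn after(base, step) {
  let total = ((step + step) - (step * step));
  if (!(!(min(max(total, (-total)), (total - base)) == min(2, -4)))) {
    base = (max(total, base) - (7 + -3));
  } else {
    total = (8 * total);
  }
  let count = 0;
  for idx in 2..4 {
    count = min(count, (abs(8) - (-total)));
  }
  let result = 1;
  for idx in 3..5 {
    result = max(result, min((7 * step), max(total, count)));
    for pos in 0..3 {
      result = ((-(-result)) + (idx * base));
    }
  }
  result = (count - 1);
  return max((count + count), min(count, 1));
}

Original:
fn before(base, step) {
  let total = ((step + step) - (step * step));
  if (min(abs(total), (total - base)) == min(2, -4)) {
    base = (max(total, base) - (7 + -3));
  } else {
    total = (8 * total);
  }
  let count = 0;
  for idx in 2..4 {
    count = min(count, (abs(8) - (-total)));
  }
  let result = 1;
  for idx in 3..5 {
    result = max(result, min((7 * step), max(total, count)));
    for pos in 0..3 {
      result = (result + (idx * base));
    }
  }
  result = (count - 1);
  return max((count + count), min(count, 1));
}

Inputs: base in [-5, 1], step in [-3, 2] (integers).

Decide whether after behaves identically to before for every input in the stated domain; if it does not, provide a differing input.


The two versions differ — the changes include boolean connective usage differs; also min/max/abs usage differs.
Spot check at base=-2, step=-3 — before: total becomes -15; next (min(abs(total), (total - base)) == min(2, -4)) evaluates to false; next total becomes -120; next count becomes 0; next at idx=2:; next count becomes -112; next at idx=3:; next count becomes -112; next result becomes 1; next at idx=3:; next result becomes 1; next at pos=0:; next result becomes -5; next at pos=1:; next result becomes -11; next at pos=2:; next result becomes -17; next at idx=4:; next result becomes -17; next at pos=0:; next result becomes -25; next at pos=1:; next result becomes -33; next at pos=2:; next result becomes -41; next result becomes -113; next final value -112. after: total becomes -15; next (!(!(min(max(total, (-total)), (total - base)) == min(2, -4)))) evaluates to false; next total becomes -120; next count becomes 0; next at idx=2:; next count becomes -112; next at idx=3:; next count becomes -112; next result becomes 1; next at idx=3:; next result becomes 1; next at pos=0:; next result becomes -5; next at pos=1:; next result becomes -11; next at pos=2:; next result becomes -17; next at idx=4:; next result becomes -17; next at pos=0:; next result becomes -25; next at pos=1:; next result becomes -33; next at pos=2:; next result becomes -41; next result becomes -113; next final value -112. Both give -112.
Across all 42 domain points the two functions coincide.
verdict: equivalent


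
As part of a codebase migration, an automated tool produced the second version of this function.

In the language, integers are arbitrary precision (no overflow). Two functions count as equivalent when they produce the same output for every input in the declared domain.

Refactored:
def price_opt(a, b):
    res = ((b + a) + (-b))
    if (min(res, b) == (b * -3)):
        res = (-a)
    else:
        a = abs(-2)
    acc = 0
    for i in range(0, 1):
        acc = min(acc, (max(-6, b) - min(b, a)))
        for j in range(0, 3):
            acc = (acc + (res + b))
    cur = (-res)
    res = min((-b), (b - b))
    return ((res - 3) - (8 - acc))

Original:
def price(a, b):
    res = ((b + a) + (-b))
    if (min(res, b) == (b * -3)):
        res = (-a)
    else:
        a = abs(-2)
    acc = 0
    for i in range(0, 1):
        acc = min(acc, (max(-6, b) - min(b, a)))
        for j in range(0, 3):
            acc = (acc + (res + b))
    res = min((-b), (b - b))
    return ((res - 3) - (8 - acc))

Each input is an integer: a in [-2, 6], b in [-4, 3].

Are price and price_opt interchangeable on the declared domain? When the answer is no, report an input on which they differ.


Equivalent — the differences include statement counts differ; and local variable names differ, yet no declared input distinguishes the two.
Spot check at a=6, b=-4 — price: res=6, then (min(res, b) == (b * -3)) is false, then a=2, then acc=0, then (i=0), then acc=0, then (j=0), then acc=2, then (j=1), then acc=4, then (j=2), then acc=6, then res=0, then returns -5. price_opt: res=6, then (min(res, b) == (b * -3)) is false, then a=2, then acc=0, then (i=0), then acc=0, then (j=0), then acc=2, then (j=1), then acc=4, then (j=2), then acc=6, then cur=-6, then res=0, then returns -5. Both give -5.
Checked all 72 inputs in the declared domain: the outputs agree on every one.
verdict: equivalent
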